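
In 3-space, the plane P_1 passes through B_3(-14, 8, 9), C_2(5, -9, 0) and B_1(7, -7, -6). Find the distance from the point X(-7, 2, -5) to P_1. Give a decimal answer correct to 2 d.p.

B_3C_2 = (19, -17, -9), B_3B_1 = (21, -15, -15); a normal to P_1 is B_3C_2 × B_3B_1 = (120, 96, 72).
Using B_3: P_1 has equation 120x + 96y + 72z = -264.
n·X − d = (120)·(-7) + (96)·(2) + (72)·(-5) − (-264) = -744; |n| = √28800.
Distance = |-744| / √28800 = 744/√28800 ≈ 4.38.

4.38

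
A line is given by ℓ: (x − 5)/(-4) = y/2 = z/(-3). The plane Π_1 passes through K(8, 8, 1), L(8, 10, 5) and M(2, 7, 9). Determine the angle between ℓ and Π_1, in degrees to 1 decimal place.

ℓ has direction (-4, 2, -3) through (5, 0, 0).
KL = (0, 2, 4), KM = (-6, -1, 8); a normal to Π_1 is KL × KM = (20, -24, 12).
Using K: Π_1 has equation 20x - 24y + 12z = -20.
sin θ = |n·v| / (|n||v|) = |-164| / (√1120 · √29) = 0.90999.
θ ≈ 65.5°.

65.5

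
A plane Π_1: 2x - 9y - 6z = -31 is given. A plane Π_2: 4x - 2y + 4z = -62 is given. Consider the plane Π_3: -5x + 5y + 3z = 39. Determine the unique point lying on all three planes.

Solving the 3×3 linear system 2x - 9y - 6z = -31, 4x - 2y + 4z = -62, -5x + 5y + 3z = 39 (e.g. by elimination or Cramer's rule, determinant = 176) gives (-5, 7, -7).

(-5, 7, -7)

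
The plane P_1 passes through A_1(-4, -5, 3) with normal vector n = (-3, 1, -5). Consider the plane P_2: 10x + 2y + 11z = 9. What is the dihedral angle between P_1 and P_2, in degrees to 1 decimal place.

20.7

P_1: n·r = n·A_1 gives -3x + y - 5z = -8.
cos θ = |n₁·n₂| / (|n₁||n₂|) = |-83| / (√35 · √225).
θ = arccos(0.93530) ≈ 20.7°.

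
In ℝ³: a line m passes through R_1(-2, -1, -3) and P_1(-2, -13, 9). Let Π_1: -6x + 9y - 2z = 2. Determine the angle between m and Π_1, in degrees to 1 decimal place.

45.0

A direction vector for m is P_1 − R_1 = (0, -12, 12).
sin θ = |n·v| / (|n||v|) = |-132| / (√121 · √288) = 0.70711.
θ ≈ 45.0°.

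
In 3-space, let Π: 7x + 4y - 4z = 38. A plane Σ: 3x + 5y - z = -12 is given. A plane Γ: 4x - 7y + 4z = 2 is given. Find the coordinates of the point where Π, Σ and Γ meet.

Solving the 3×3 linear system 7x + 4y - 4z = 38, 3x + 5y - z = -12, 4x - 7y + 4z = 2 (e.g. by elimination or Cramer's rule, determinant = 191) gives (2, -6, -12).

(2, -6, -12)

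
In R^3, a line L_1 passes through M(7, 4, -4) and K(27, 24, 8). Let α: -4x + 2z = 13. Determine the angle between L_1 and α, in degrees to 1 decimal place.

A direction vector for L_1 is K − M = (20, 20, 12).
sin θ = |n·v| / (|n||v|) = |-56| / (√20 · √944) = 0.40756.
θ ≈ 24.1°.

24.1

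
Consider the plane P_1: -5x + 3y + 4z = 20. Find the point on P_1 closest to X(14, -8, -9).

(-1, 1, 3)

Foot = X − λn with λ = (n·X − d)/|n|² = (-130 − 20)/50 = -3.
Foot = (14, -8, -9) − (-3)·(-5, 3, 4) = (-1, 1, 3).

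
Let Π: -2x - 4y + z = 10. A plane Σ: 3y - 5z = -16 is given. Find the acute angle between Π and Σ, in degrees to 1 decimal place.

cos θ = |n₁·n₂| / (|n₁||n₂|) = |-17| / (√21 · √34).
θ = arccos(0.63621) ≈ 50.5°.

50.5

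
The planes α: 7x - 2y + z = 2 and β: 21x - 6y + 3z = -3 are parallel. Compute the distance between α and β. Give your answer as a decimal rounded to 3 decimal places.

Rescale β by 1/3: 7x - 2y + z = -1. Then distance = |2 − (-1)| / √54 ≈ 0.408.

0.408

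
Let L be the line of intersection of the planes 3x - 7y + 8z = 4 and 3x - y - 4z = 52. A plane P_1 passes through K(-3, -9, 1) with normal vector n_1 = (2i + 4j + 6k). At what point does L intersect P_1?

Direction of L: (3, -7, 8) × (3, -1, -4) = (36, 36, 18).
A point on L: solving the two plane equations with x = 10 gives (10, -2, -5).
P_1: n_1·r = n_1·K gives 2x + 4y + 6z = -36.
Substitute r = (10, -2, -5) + t(36, 36, 18) into the plane: -18 + 324t = -36, so t = -1/18.
Intersection: (10, -2, -5) + (-1/18)·(36, 36, 18) = (8, -4, -6).

(8, -4, -6)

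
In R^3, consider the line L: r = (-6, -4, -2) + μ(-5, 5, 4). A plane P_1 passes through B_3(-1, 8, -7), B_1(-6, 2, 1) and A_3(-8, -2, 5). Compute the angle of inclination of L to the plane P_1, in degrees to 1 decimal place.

B_3B_1 = (-5, -6, 8), B_3A_3 = (-7, -10, 12); a normal to P_1 is B_3B_1 × B_3A_3 = (8, 4, 8).
Using B_3: P_1 has equation 8x + 4y + 8z = -32.
sin θ = |n·v| / (|n||v|) = |12| / (√144 · √66) = 0.12309.
θ ≈ 7.1°.

7.1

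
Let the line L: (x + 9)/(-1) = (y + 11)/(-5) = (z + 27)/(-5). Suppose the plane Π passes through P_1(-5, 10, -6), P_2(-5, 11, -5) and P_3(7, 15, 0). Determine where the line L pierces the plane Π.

(-5, 9, -7)

L has direction (-1, -5, -5) through (-9, -11, -27).
P_1P_2 = (0, 1, 1), P_1P_3 = (12, 5, 6); a normal to Π is P_1P_2 × P_1P_3 = (1, 12, -12).
Using P_1: Π has equation x + 12y - 12z = 187.
Substitute r = (-9, -11, -27) + t(-1, -5, -5) into the plane: 183 + (-1)t = 187, so t = -4.
Intersection: (-9, -11, -27) + (-4)·(-1, -5, -5) = (-5, 9, -7).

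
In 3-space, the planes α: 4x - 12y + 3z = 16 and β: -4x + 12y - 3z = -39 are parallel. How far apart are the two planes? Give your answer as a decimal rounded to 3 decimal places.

1.769

Rescale β by 1/(-1): 4x - 12y + 3z = 39. Then distance = |16 − 39| / √169 ≈ 1.769.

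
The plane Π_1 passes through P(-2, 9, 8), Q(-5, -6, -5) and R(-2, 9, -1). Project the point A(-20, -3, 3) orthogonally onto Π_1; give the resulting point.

PQ = (-3, -15, -13), PR = (0, 0, -9); a normal to Π_1 is PQ × PR = (135, -27, 0).
Using P: Π_1 has equation 135x - 27y = -513.
Foot = A − λn with λ = (n·A − d)/|n|² = (-2619 − (-513))/18954 = -1/9.
Foot = (-20, -3, 3) − (-1/9)·(135, -27, 0) = (-5, -6, 3).

(-5, -6, 3)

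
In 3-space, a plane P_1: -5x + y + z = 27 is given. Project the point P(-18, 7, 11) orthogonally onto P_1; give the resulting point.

(-3, 4, 8)

Foot = P − λn with λ = (n·P − d)/|n|² = (108 − 27)/27 = 3.
Foot = (-18, 7, 11) − 3·(-5, 1, 1) = (-3, 4, 8).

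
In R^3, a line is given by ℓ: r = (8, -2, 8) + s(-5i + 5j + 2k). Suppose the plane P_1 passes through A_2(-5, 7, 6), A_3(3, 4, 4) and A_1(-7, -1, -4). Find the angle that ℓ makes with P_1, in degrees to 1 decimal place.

A_2A_3 = (8, -3, -2), A_2A_1 = (-2, -8, -10); a normal to P_1 is A_2A_3 × A_2A_1 = (14, 84, -70).
Using A_2: P_1 has equation 14x + 84y - 70z = 98.
sin θ = |n·v| / (|n||v|) = |210| / (√12152 · √54) = 0.25924.
θ ≈ 15.0°.

15.0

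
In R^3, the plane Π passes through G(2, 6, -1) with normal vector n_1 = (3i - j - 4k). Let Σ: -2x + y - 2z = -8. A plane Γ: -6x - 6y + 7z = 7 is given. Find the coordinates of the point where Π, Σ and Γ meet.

(2, -2, 1)

Π: n_1·r = n_1·G gives 3x - y - 4z = 4.
Solving the 3×3 linear system 3x - y - 4z = 4, -2x + y - 2z = -8, -6x - 6y + 7z = 7 (e.g. by elimination or Cramer's rule, determinant = -113) gives (2, -2, 1).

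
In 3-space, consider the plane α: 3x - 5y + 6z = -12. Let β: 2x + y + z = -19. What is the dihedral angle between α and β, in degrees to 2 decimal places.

70.03

cos θ = |n₁·n₂| / (|n₁||n₂|) = |7| / (√70 · √6).
θ = arccos(0.34157) ≈ 70.03°.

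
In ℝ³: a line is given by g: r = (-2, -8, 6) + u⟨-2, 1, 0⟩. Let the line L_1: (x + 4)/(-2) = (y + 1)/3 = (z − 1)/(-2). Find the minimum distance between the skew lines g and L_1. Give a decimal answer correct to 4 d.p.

0.6667

L_1 has direction (-2, 3, -2) through (-4, -1, 1).
Common perpendicular direction n = (-2, 1, 0) × (-2, 3, -2) = (-2, -4, -4).
With w = (-4, -1, 1) − (-2, -8, 6) = (-2, 7, -5), w · n = -4.
Distance = |w · n| / |n| = |-4| / √36 ≈ 0.6667.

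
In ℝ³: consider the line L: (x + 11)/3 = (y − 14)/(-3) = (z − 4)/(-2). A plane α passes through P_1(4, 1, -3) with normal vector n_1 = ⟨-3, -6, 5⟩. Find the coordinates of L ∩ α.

(-5, 8, 0)

L has direction (3, -3, -2) through (-11, 14, 4).
α: n_1·r = n_1·P_1 gives -3x - 6y + 5z = -33.
Substitute r = (-11, 14, 4) + t(3, -3, -2) into the plane: -31 + (-1)t = -33, so t = 2.
Intersection: (-11, 14, 4) + 2·(3, -3, -2) = (-5, 8, 0).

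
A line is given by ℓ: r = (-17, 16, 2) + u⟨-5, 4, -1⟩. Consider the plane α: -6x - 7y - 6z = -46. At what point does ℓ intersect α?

Substitute r = (-17, 16, 2) + t(-5, 4, -1) into the plane: -22 + 8t = -46, so t = -3.
Intersection: (-17, 16, 2) + (-3)·(-5, 4, -1) = (-2, 4, 5).

(-2, 4, 5)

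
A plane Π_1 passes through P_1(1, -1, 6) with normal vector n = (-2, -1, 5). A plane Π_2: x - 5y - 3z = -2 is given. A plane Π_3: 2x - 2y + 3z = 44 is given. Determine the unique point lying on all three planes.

Π_1: n·r = n·P_1 gives -2x - y + 5z = 29.
Solving the 3×3 linear system -2x - y + 5z = 29, x - 5y - 3z = -2, 2x - 2y + 3z = 44 (e.g. by elimination or Cramer's rule, determinant = 91) gives (7, -3, 8).

(7, -3, 8)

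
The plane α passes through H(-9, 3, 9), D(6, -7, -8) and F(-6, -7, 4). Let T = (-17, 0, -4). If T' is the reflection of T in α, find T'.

HD = (15, -10, -17), HF = (3, -10, -5); a normal to α is HD × HF = (-120, 24, -120).
Using H: α has equation -120x + 24y - 120z = 72.
λ = (n·T − d)/|n|² = (2520 − 72)/29376 = 1/12.
Reflection = T − 2λn = (-17, 0, -4) − (1/6)·(-120, 24, -120) = (3, -4, 16).

(3, -4, 16)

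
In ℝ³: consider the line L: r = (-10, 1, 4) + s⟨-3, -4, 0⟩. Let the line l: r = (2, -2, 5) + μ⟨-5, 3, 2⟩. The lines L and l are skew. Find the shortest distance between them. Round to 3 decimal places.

Common perpendicular direction n = (-3, -4, 0) × (-5, 3, 2) = (-8, 6, -29).
With w = (2, -2, 5) − (-10, 1, 4) = (12, -3, 1), w · n = -143.
Distance = |w · n| / |n| = |-143| / √941 ≈ 4.662.

4.662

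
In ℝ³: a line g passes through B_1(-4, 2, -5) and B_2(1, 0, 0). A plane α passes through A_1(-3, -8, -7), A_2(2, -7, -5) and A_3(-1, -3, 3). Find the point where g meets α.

A direction vector for g is B_2 − B_1 = (5, -2, 5).
A_1A_2 = (5, 1, 2), A_1A_3 = (2, 5, 10); a normal to α is A_1A_2 × A_1A_3 = (0, -46, 23).
Using A_1: α has equation -46y + 23z = 207.
Substitute r = (-4, 2, -5) + t(5, -2, 5) into the plane: -207 + 207t = 207, so t = 2.
Intersection: (-4, 2, -5) + 2·(5, -2, 5) = (6, -2, 5).

(6, -2, 5)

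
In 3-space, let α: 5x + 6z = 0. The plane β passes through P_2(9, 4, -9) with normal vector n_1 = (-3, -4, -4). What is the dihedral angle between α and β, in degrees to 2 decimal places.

38.75

β: n_1·r = n_1·P_2 gives -3x - 4y - 4z = -7.
cos θ = |n₁·n₂| / (|n₁||n₂|) = |-39| / (√61 · √41).
θ = arccos(0.77984) ≈ 38.75°.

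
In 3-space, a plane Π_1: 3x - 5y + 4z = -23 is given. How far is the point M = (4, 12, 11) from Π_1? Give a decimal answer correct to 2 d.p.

2.69

n·M − d = (3)·(4) + (-5)·(12) + (4)·(11) − (-23) = 19; |n| = √50.
Distance = |19| / √50 = 19/√50 ≈ 2.69.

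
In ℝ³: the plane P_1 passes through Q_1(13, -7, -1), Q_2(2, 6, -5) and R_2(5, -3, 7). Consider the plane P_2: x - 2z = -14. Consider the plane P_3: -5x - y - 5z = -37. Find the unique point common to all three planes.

(0, 2, 7)

Q_1Q_2 = (-11, 13, -4), Q_1R_2 = (-8, 4, 8); a normal to P_1 is Q_1Q_2 × Q_1R_2 = (120, 120, 60).
Using Q_1: P_1 has equation 120x + 120y + 60z = 660.
Solving the 3×3 linear system 120x + 120y + 60z = 660, x - 2z = -14, -5x - y - 5z = -37 (e.g. by elimination or Cramer's rule, determinant = 1500) gives (0, 2, 7).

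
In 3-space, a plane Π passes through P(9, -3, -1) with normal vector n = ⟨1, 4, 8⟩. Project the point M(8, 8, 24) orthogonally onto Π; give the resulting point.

(5, -4, 0)

Π: n·r = n·P gives x + 4y + 8z = -11.
Foot = M − λn with λ = (n·M − d)/|n|² = (232 − (-11))/81 = 3.
Foot = (8, 8, 24) − 3·(1, 4, 8) = (5, -4, 0).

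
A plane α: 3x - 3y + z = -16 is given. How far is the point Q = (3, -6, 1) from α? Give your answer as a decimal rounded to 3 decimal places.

10.094

n·Q − d = (3)·(3) + (-3)·(-6) + (1)·(1) − (-16) = 44; |n| = √19.
Distance = |44| / √19 = 44/√19 ≈ 10.094.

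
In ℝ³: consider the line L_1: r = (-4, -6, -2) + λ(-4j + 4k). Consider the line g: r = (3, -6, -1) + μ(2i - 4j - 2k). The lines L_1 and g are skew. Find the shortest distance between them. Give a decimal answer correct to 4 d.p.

Common perpendicular direction n = (0, -4, 4) × (2, -4, -2) = (24, 8, 8).
With w = (3, -6, -1) − (-4, -6, -2) = (7, 0, 1), w · n = 176.
Distance = |w · n| / |n| = |176| / √704 ≈ 6.6332.

6.6332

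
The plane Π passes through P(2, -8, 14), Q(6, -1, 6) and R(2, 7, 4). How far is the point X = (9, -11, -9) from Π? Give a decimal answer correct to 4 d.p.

13.1055

PQ = (4, 7, -8), PR = (0, 15, -10); a normal to Π is PQ × PR = (50, 40, 60).
Using P: Π has equation 50x + 40y + 60z = 620.
n·X − d = (50)·(9) + (40)·(-11) + (60)·(-9) − 620 = -1150; |n| = √7700.
Distance = |-1150| / √7700 = 1150/√7700 ≈ 13.1055.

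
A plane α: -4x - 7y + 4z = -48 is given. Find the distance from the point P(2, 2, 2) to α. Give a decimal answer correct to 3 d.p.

n·P − d = (-4)·(2) + (-7)·(2) + (4)·(2) − (-48) = 34; |n| = √81.
Distance = |34| / √81 = 34/√81 ≈ 3.778.

3.778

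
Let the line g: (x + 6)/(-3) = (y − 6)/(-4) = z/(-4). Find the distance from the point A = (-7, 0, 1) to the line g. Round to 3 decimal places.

g has direction (-3, -4, -4) through (-6, 6, 0).
Taking (-6, 6, 0) on g with direction v = (-3, -4, -4): w = A − (-6, 6, 0) = (-1, -6, 1), and w × v = (28, -7, -14).
Distance = |w × v| / |v| = √1029 / √41 ≈ 5.010.

5.010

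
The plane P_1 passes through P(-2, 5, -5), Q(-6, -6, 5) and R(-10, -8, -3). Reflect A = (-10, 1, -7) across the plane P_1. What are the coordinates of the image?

PQ = (-4, -11, 10), PR = (-8, -13, 2); a normal to P_1 is PQ × PR = (108, -72, -36).
Using P: P_1 has equation 108x - 72y - 36z = -396.
λ = (n·A − d)/|n|² = (-900 − (-396))/18144 = -1/36.
Reflection = A − 2λn = (-10, 1, -7) − (-1/18)·(108, -72, -36) = (-4, -3, -9).

(-4, -3, -9)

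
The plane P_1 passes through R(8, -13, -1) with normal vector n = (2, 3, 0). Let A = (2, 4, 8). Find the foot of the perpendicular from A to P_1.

(-4, -5, 8)

P_1: n·r = n·R gives 2x + 3y = -23.
Foot = A − λn with λ = (n·A − d)/|n|² = (16 − (-23))/13 = 3.
Foot = (2, 4, 8) − 3·(2, 3, 0) = (-4, -5, 8).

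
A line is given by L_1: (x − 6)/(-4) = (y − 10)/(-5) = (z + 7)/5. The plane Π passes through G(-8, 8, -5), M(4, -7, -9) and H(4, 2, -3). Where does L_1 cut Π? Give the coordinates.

L_1 has direction (-4, -5, 5) through (6, 10, -7).
GM = (12, -15, -4), GH = (12, -6, 2); a normal to Π is GM × GH = (-54, -72, 108).
Using G: Π has equation -54x - 72y + 108z = -684.
Substitute r = (6, 10, -7) + t(-4, -5, 5) into the plane: -1800 + 1116t = -684, so t = 1.
Intersection: (6, 10, -7) + 1·(-4, -5, 5) = (2, 5, -2).

(2, 5, -2)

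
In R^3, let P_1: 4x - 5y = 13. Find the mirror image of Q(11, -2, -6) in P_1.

(3, 8, -6)

λ = (n·Q − d)/|n|² = (54 − 13)/41 = 1.
Reflection = Q − 2λn = (11, -2, -6) − 2·(4, -5, 0) = (3, 8, -6).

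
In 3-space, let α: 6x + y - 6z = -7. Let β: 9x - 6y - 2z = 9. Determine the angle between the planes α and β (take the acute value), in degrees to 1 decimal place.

50.3

cos θ = |n₁·n₂| / (|n₁||n₂|) = |60| / (√73 · √121).
θ = arccos(0.63841) ≈ 50.3°.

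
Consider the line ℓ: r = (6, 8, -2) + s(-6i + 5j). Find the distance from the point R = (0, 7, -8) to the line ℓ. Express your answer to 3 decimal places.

Taking (6, 8, -2) on ℓ with direction v = (-6, 5, 0): w = R − (6, 8, -2) = (-6, -1, -6), and w × v = (30, 36, -36).
Distance = |w × v| / |v| = √3492 / √61 ≈ 7.566.

7.566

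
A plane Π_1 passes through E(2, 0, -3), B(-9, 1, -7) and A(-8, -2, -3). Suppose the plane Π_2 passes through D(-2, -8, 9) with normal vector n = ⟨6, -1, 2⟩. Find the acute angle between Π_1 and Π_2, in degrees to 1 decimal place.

85.9

EB = (-11, 1, -4), EA = (-10, -2, 0); a normal to Π_1 is EB × EA = (-8, 40, 32).
Using E: Π_1 has equation -8x + 40y + 32z = -112.
Π_2: n·r = n·D gives 6x - y + 2z = 14.
cos θ = |n₁·n₂| / (|n₁||n₂|) = |-24| / (√2688 · √41).
θ = arccos(0.07229) ≈ 85.9°.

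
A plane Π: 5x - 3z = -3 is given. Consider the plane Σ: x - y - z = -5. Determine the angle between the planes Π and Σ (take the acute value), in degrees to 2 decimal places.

37.62

cos θ = |n₁·n₂| / (|n₁||n₂|) = |8| / (√34 · √3).
θ = arccos(0.79212) ≈ 37.62°.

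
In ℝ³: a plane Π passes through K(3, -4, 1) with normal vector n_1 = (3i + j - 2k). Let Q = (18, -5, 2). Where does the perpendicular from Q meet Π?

Π: n_1·r = n_1·K gives 3x + y - 2z = 3.
Foot = Q − λn with λ = (n·Q − d)/|n|² = (45 − 3)/14 = 3.
Foot = (18, -5, 2) − 3·(3, 1, -2) = (9, -8, 8).

(9, -8, 8)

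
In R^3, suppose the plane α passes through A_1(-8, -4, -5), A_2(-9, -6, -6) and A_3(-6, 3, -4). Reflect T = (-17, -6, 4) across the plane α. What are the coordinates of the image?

(3, -10, -8)

A_1A_2 = (-1, -2, -1), A_1A_3 = (2, 7, 1); a normal to α is A_1A_2 × A_1A_3 = (5, -1, -3).
Using A_1: α has equation 5x - y - 3z = -21.
λ = (n·T − d)/|n|² = (-91 − (-21))/35 = -2.
Reflection = T − 2λn = (-17, -6, 4) − (-4)·(5, -1, -3) = (3, -10, -8).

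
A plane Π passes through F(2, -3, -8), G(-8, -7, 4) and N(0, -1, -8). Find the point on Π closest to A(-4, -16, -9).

FG = (-10, -4, 12), FN = (-2, 2, 0); a normal to Π is FG × FN = (-24, -24, -28).
Using F: Π has equation -24x - 24y - 28z = 248.
Foot = A − λn with λ = (n·A − d)/|n|² = (732 − 248)/1936 = 1/4.
Foot = (-4, -16, -9) − (1/4)·(-24, -24, -28) = (2, -10, -2).

(2, -10, -2)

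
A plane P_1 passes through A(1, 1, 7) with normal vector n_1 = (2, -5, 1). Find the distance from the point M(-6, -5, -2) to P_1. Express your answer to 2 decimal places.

1.28

P_1: n_1·r = n_1·A gives 2x - 5y + z = 4.
n·M − d = (2)·(-6) + (-5)·(-5) + (1)·(-2) − 4 = 7; |n| = √30.
Distance = |7| / √30 = 7/√30 ≈ 1.28.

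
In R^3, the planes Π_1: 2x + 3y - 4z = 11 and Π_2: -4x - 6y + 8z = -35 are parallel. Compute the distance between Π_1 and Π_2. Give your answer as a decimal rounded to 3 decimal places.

Rescale Π_2 by 1/(-2): 2x + 3y - 4z = 35/2. Then distance = |11 − (35/2)| / √29 ≈ 1.207.

1.207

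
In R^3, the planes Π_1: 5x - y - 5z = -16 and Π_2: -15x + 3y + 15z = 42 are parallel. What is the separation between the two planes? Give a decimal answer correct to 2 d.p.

Rescale Π_2 by 1/(-3): 5x - y - 5z = -14. Then distance = |-16 − (-14)| / √51 ≈ 0.28.

0.28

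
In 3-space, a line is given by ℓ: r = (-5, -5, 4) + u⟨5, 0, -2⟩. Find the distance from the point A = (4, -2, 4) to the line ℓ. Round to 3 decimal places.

4.491

Taking (-5, -5, 4) on ℓ with direction v = (5, 0, -2): w = A − (-5, -5, 4) = (9, 3, 0), and w × v = (-6, 18, -15).
Distance = |w × v| / |v| = √585 / √29 ≈ 4.491.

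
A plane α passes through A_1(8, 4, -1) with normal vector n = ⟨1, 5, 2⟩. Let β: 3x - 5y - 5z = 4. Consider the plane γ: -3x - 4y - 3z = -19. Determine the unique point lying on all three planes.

α: n·r = n·A_1 gives x + 5y + 2z = 26.
Solving the 3×3 linear system x + 5y + 2z = 26, 3x - 5y - 5z = 4, -3x - 4y - 3z = -19 (e.g. by elimination or Cramer's rule, determinant = 61) gives (3, 7, -6).

(3, 7, -6)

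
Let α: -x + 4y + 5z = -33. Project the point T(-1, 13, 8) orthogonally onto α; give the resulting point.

(2, 1, -7)

Foot = T − λn with λ = (n·T − d)/|n|² = (93 − (-33))/42 = 3.
Foot = (-1, 13, 8) − 3·(-1, 4, 5) = (2, 1, -7).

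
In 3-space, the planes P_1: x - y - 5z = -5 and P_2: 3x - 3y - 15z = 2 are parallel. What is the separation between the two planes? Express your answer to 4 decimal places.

1.0906

Rescale P_2 by 1/3: x - y - 5z = 2/3. Then distance = |-5 − (2/3)| / √27 ≈ 1.0906.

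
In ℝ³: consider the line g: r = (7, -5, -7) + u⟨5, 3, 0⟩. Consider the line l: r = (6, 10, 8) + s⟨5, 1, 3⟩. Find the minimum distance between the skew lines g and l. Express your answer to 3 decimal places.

Common perpendicular direction n = (5, 3, 0) × (5, 1, 3) = (9, -15, -10).
With w = (6, 10, 8) − (7, -5, -7) = (-1, 15, 15), w · n = -384.
Distance = |w · n| / |n| = |-384| / √406 ≈ 19.058.

19.058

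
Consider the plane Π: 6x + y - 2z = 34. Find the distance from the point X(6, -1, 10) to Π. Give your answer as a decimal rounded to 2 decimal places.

2.97

n·X − d = (6)·(6) + (1)·(-1) + (-2)·(10) − 34 = -19; |n| = √41.
Distance = |-19| / √41 = 19/√41 ≈ 2.97.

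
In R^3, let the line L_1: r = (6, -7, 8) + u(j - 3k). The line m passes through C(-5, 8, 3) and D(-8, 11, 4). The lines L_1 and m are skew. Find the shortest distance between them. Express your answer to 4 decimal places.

A direction vector for m is D − C = (-3, 3, 1).
Common perpendicular direction n = (0, 1, -3) × (-3, 3, 1) = (10, 9, 3).
With w = (-5, 8, 3) − (6, -7, 8) = (-11, 15, -5), w · n = 10.
Distance = |w · n| / |n| = |10| / √190 ≈ 0.7255.

0.7255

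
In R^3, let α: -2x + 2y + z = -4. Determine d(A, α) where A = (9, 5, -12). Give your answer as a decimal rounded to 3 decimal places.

n·A − d = (-2)·(9) + (2)·(5) + (1)·(-12) − (-4) = -16; |n| = √9.
Distance = |-16| / √9 = 16/√9 ≈ 5.333.

5.333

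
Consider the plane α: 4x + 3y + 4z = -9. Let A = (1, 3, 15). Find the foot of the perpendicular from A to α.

Foot = A − λn with λ = (n·A − d)/|n|² = (73 − (-9))/41 = 2.
Foot = (1, 3, 15) − 2·(4, 3, 4) = (-7, -3, 7).

(-7, -3, 7)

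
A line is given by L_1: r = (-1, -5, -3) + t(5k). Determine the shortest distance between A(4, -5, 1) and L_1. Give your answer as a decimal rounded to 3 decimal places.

Taking (-1, -5, -3) on L_1 with direction v = (0, 0, 5): w = A − (-1, -5, -3) = (5, 0, 4), and w × v = (0, -25, 0).
Distance = |w × v| / |v| = √625 / √25 ≈ 5.000.

5.000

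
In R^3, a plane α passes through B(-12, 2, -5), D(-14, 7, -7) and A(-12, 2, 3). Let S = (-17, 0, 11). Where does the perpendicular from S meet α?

(-12, 2, 11)

BD = (-2, 5, -2), BA = (0, 0, 8); a normal to α is BD × BA = (40, 16, 0).
Using B: α has equation 40x + 16y = -448.
Foot = S − λn with λ = (n·S − d)/|n|² = (-680 − (-448))/1856 = -1/8.
Foot = (-17, 0, 11) − (-1/8)·(40, 16, 0) = (-12, 2, 11).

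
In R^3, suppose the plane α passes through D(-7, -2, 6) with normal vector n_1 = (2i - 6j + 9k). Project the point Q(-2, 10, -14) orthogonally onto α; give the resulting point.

(2, -2, 4)

α: n_1·r = n_1·D gives 2x - 6y + 9z = 52.
Foot = Q − λn with λ = (n·Q − d)/|n|² = (-190 − 52)/121 = -2.
Foot = (-2, 10, -14) − (-2)·(2, -6, 9) = (2, -2, 4).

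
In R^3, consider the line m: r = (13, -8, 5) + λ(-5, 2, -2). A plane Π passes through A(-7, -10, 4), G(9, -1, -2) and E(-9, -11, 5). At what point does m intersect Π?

(3, -4, 1)

AG = (16, 9, -6), AE = (-2, -1, 1); a normal to Π is AG × AE = (3, -4, 2).
Using A: Π has equation 3x - 4y + 2z = 27.
Substitute r = (13, -8, 5) + t(-5, 2, -2) into the plane: 81 + (-27)t = 27, so t = 2.
Intersection: (13, -8, 5) + 2·(-5, 2, -2) = (3, -4, 1).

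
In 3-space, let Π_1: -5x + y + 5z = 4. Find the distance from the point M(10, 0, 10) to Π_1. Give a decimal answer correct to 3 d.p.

0.560

n·M − d = (-5)·(10) + (1)·(0) + (5)·(10) − 4 = -4; |n| = √51.
Distance = |-4| / √51 = 4/√51 ≈ 0.560.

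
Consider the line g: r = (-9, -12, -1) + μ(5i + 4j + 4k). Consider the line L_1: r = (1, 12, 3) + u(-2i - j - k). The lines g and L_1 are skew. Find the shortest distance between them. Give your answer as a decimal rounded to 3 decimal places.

14.142

Common perpendicular direction n = (5, 4, 4) × (-2, -1, -1) = (0, -3, 3).
With w = (1, 12, 3) − (-9, -12, -1) = (10, 24, 4), w · n = -60.
Distance = |w · n| / |n| = |-60| / √18 ≈ 14.142.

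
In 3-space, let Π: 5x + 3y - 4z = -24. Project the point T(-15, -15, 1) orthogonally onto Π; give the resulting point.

(-5, -9, -7)

Foot = T − λn with λ = (n·T − d)/|n|² = (-124 − (-24))/50 = -2.
Foot = (-15, -15, 1) − (-2)·(5, 3, -4) = (-5, -9, -7).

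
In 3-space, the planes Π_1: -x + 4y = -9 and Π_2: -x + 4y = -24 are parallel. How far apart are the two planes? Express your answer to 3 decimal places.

Same normal n = (-1, 4, 0) with |n| = √17; distance = |-9 − (-24)| / |n| = 15/√17 ≈ 3.638.

3.638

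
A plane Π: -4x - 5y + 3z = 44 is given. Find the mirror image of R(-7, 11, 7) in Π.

λ = (n·R − d)/|n|² = (-6 − 44)/50 = -1.
Reflection = R − 2λn = (-7, 11, 7) − (-2)·(-4, -5, 3) = (-15, 1, 13).

(-15, 1, 13)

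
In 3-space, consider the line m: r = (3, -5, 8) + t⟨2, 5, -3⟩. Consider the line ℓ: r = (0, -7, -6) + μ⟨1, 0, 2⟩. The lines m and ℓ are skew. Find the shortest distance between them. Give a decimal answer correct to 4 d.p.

4.0937

Common perpendicular direction n = (2, 5, -3) × (1, 0, 2) = (10, -7, -5).
With w = (0, -7, -6) − (3, -5, 8) = (-3, -2, -14), w · n = 54.
Distance = |w · n| / |n| = |54| / √174 ≈ 4.0937.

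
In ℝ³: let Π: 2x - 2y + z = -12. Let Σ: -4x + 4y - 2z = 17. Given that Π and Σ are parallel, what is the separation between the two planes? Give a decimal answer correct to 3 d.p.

1.167

Rescale Σ by 1/(-2): 2x - 2y + z = -17/2. Then distance = |-12 − (-17/2)| / √9 ≈ 1.167.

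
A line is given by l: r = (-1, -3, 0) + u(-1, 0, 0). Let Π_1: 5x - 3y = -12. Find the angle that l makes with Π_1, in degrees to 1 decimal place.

59.0

sin θ = |n·v| / (|n||v|) = |-5| / (√34 · √1) = 0.85749.
θ ≈ 59.0°.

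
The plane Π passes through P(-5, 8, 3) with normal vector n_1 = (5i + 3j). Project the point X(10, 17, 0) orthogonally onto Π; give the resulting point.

(-5, 8, 0)

Π: n_1·r = n_1·P gives 5x + 3y = -1.
Foot = X − λn with λ = (n·X − d)/|n|² = (101 − (-1))/34 = 3.
Foot = (10, 17, 0) − 3·(5, 3, 0) = (-5, 8, 0).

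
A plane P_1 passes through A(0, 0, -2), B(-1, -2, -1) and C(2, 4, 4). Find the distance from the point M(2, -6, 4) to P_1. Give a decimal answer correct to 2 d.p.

4.47

AB = (-1, -2, 1), AC = (2, 4, 6); a normal to P_1 is AB × AC = (-16, 8, 0).
Using A: P_1 has equation -16x + 8y = 0.
n·M − d = (-16)·(2) + (8)·(-6) + (0)·(4) − 0 = -80; |n| = √320.
Distance = |-80| / √320 = 80/√320 ≈ 4.47.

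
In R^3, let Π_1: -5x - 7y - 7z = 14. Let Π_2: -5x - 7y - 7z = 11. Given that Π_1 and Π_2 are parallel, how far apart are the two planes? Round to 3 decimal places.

0.271

Same normal n = (-5, -7, -7) with |n| = √123; distance = |14 − 11| / |n| = 3/√123 ≈ 0.271.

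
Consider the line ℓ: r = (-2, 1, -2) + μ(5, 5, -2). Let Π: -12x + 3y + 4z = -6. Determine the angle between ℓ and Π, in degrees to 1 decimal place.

sin θ = |n·v| / (|n||v|) = |-53| / (√169 · √54) = 0.55480.
θ ≈ 33.7°.

33.7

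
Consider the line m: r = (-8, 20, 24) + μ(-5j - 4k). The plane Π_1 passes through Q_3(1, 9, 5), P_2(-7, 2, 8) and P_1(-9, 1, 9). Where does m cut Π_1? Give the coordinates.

Q_3P_2 = (-8, -7, 3), Q_3P_1 = (-10, -8, 4); a normal to Π_1 is Q_3P_2 × Q_3P_1 = (-4, 2, -6).
Using Q_3: Π_1 has equation -4x + 2y - 6z = -16.
Substitute r = (-8, 20, 24) + t(0, -5, -4) into the plane: -72 + 14t = -16, so t = 4.
Intersection: (-8, 20, 24) + 4·(0, -5, -4) = (-8, 0, 8).

(-8, 0, 8)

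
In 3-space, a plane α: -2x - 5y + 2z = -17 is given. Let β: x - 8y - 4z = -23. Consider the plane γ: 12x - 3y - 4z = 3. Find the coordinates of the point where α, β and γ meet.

(1, 3, 0)

Solving the 3×3 linear system -2x - 5y + 2z = -17, x - 8y - 4z = -23, 12x - 3y - 4z = 3 (e.g. by elimination or Cramer's rule, determinant = 366) gives (1, 3, 0).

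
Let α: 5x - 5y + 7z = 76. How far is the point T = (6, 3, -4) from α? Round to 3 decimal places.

8.945

n·T − d = (5)·(6) + (-5)·(3) + (7)·(-4) − 76 = -89; |n| = √99.
Distance = |-89| / √99 = 89/√99 ≈ 8.945.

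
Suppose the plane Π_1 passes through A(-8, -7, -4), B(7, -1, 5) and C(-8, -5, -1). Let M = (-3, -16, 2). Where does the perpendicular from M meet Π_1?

(-3, -7, -4)

AB = (15, 6, 9), AC = (0, 2, 3); a normal to Π_1 is AB × AC = (0, -45, 30).
Using A: Π_1 has equation -45y + 30z = 195.
Foot = M − λn with λ = (n·M − d)/|n|² = (780 − 195)/2925 = 1/5.
Foot = (-3, -16, 2) − (1/5)·(0, -45, 30) = (-3, -7, -4).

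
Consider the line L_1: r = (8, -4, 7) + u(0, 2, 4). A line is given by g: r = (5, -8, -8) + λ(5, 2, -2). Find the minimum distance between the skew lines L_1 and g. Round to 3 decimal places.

4.177

Common perpendicular direction n = (0, 2, 4) × (5, 2, -2) = (-12, 20, -10).
With w = (5, -8, -8) − (8, -4, 7) = (-3, -4, -15), w · n = 106.
Distance = |w · n| / |n| = |106| / √644 ≈ 4.177.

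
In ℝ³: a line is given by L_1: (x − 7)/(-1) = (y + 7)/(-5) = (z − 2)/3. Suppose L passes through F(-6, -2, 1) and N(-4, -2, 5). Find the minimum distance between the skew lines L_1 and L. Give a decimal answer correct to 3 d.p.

12.247

L_1 has direction (-1, -5, 3) through (7, -7, 2).
A direction vector for L is N − F = (2, 0, 4).
Common perpendicular direction n = (-1, -5, 3) × (2, 0, 4) = (-20, 10, 10).
With w = (-6, -2, 1) − (7, -7, 2) = (-13, 5, -1), w · n = 300.
Distance = |w · n| / |n| = |300| / √600 ≈ 12.247.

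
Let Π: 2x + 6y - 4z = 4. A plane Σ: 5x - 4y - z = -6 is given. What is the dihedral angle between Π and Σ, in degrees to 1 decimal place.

78.1

cos θ = |n₁·n₂| / (|n₁||n₂|) = |-10| / (√56 · √42).
θ = arccos(0.20620) ≈ 78.1°.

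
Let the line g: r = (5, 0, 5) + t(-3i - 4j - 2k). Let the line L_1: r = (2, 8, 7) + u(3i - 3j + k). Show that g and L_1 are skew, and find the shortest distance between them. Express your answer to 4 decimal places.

2.0467

Common perpendicular direction n = (-3, -4, -2) × (3, -3, 1) = (-10, -3, 21).
With w = (2, 8, 7) − (5, 0, 5) = (-3, 8, 2), w · n = 48.
Since n ≠ 0 the lines are not parallel, and w · n = 48 ≠ 0 so they do not intersect; hence they are skew.
Distance = |w · n| / |n| = |48| / √550 ≈ 2.0467.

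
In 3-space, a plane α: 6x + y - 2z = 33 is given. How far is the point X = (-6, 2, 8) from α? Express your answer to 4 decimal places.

12.9624

n·X − d = (6)·(-6) + (1)·(2) + (-2)·(8) − 33 = -83; |n| = √41.
Distance = |-83| / √41 = 83/√41 ≈ 12.9624.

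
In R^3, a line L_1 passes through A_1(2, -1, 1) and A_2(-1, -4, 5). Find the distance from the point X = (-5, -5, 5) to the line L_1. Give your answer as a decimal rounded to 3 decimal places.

3.222

A direction vector for L_1 is A_2 − A_1 = (-3, -3, 4).
Taking (2, -1, 1) on L_1 with direction v = (-3, -3, 4): w = X − (2, -1, 1) = (-7, -4, 4), and w × v = (-4, 16, 9).
Distance = |w × v| / |v| = √353 / √34 ≈ 3.222.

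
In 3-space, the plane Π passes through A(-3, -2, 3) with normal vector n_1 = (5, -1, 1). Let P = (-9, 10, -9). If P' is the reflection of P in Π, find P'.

Π: n_1·r = n_1·A gives 5x - y + z = -10.
λ = (n·P − d)/|n|² = (-64 − (-10))/27 = -2.
Reflection = P − 2λn = (-9, 10, -9) − (-4)·(5, -1, 1) = (11, 6, -5).

(11, 6, -5)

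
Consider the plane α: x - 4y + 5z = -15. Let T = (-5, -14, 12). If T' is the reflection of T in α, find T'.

(-11, 10, -18)

λ = (n·T − d)/|n|² = (111 − (-15))/42 = 3.
Reflection = T − 2λn = (-5, -14, 12) − 6·(1, -4, 5) = (-11, 10, -18).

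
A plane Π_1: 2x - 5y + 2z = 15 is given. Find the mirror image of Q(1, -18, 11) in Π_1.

(-11, 12, -1)

λ = (n·Q − d)/|n|² = (114 − 15)/33 = 3.
Reflection = Q − 2λn = (1, -18, 11) − 6·(2, -5, 2) = (-11, 12, -1).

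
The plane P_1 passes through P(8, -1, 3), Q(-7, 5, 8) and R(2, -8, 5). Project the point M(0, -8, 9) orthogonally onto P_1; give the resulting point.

PQ = (-15, 6, 5), PR = (-6, -7, 2); a normal to P_1 is PQ × PR = (47, 0, 141).
Using P: P_1 has equation 47x + 141z = 799.
Foot = M − λn with λ = (n·M − d)/|n|² = (1269 − 799)/22090 = 1/47.
Foot = (0, -8, 9) − (1/47)·(47, 0, 141) = (-1, -8, 6).

(-1, -8, 6)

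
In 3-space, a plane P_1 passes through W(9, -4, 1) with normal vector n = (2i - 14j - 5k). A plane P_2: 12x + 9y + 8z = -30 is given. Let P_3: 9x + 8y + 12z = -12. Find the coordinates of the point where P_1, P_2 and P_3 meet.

P_1: n·r = n·W gives 2x - 14y - 5z = 69.
Solving the 3×3 linear system 2x - 14y - 5z = 69, 12x + 9y + 8z = -30, 9x + 8y + 12z = -12 (e.g. by elimination or Cramer's rule, determinant = 1021) gives (0, -6, 3).

(0, -6, 3)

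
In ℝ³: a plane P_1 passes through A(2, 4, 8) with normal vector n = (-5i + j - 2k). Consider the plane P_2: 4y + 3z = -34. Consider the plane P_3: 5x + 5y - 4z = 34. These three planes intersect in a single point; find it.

(6, -4, -6)

P_1: n·r = n·A gives -5x + y - 2z = -22.
Solving the 3×3 linear system -5x + y - 2z = -22, 4y + 3z = -34, 5x + 5y - 4z = 34 (e.g. by elimination or Cramer's rule, determinant = 210) gives (6, -4, -6).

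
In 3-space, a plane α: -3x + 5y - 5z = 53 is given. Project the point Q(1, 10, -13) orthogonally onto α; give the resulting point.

Foot = Q − λn with λ = (n·Q − d)/|n|² = (112 − 53)/59 = 1.
Foot = (1, 10, -13) − 1·(-3, 5, -5) = (4, 5, -8).

(4, 5, -8)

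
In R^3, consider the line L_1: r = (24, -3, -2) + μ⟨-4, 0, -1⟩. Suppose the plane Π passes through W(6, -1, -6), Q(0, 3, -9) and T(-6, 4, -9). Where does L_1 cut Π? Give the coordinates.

(12, -3, -5)

WQ = (-6, 4, -3), WT = (-12, 5, -3); a normal to Π is WQ × WT = (3, 18, 18).
Using W: Π has equation 3x + 18y + 18z = -108.
Substitute r = (24, -3, -2) + t(-4, 0, -1) into the plane: -18 + (-30)t = -108, so t = 3.
Intersection: (24, -3, -2) + 3·(-4, 0, -1) = (12, -3, -5).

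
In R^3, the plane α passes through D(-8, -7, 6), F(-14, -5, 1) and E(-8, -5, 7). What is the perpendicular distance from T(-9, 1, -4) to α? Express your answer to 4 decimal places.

DF = (-6, 2, -5), DE = (0, 2, 1); a normal to α is DF × DE = (12, 6, -12).
Using D: α has equation 12x + 6y - 12z = -210.
n·T − d = (12)·(-9) + (6)·(1) + (-12)·(-4) − (-210) = 156; |n| = √324.
Distance = |156| / √324 = 156/√324 ≈ 8.6667.

8.6667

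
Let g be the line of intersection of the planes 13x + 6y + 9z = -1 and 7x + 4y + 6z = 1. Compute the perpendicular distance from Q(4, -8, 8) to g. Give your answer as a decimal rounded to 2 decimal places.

5.12

Direction of g: (13, 6, 9) × (7, 4, 6) = (0, -15, 10).
A point on g: solving the two plane equations with y = -1 gives (-1, -1, 2).
Taking (-1, -1, 2) on g with direction v = (0, -15, 10): w = Q − (-1, -1, 2) = (5, -7, 6), and w × v = (20, -50, -75).
Distance = |w × v| / |v| = √8525 / √325 ≈ 5.12.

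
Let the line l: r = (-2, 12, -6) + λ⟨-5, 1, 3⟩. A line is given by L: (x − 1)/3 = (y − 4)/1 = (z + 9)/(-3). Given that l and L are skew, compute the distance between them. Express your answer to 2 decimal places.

4.63

L has direction (3, 1, -3) through (1, 4, -9).
Common perpendicular direction n = (-5, 1, 3) × (3, 1, -3) = (-6, -6, -8).
With w = (1, 4, -9) − (-2, 12, -6) = (3, -8, -3), w · n = 54.
Distance = |w · n| / |n| = |54| / √136 ≈ 4.63.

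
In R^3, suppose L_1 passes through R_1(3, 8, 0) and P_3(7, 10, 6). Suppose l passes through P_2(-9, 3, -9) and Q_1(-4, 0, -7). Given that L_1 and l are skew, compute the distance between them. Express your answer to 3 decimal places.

4.619

A direction vector for L_1 is P_3 − R_1 = (4, 2, 6).
A direction vector for l is Q_1 − P_2 = (5, -3, 2).
Common perpendicular direction n = (4, 2, 6) × (5, -3, 2) = (22, 22, -22).
With w = (-9, 3, -9) − (3, 8, 0) = (-12, -5, -9), w · n = -176.
Distance = |w · n| / |n| = |-176| / √1452 ≈ 4.619.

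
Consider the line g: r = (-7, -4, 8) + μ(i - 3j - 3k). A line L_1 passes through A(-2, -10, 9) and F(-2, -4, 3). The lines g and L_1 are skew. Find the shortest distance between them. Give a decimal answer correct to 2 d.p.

A direction vector for L_1 is F − A = (0, 6, -6).
Common perpendicular direction n = (1, -3, -3) × (0, 6, -6) = (36, 6, 6).
With w = (-2, -10, 9) − (-7, -4, 8) = (5, -6, 1), w · n = 150.
Distance = |w · n| / |n| = |150| / √1368 ≈ 4.06.

4.06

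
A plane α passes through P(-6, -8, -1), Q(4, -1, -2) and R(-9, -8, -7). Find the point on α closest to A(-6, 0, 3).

PQ = (10, 7, -1), PR = (-3, 0, -6); a normal to α is PQ × PR = (-42, 63, 21).
Using P: α has equation -42x + 63y + 21z = -273.
Foot = A − λn with λ = (n·A − d)/|n|² = (315 − (-273))/6174 = 2/21.
Foot = (-6, 0, 3) − (2/21)·(-42, 63, 21) = (-2, -6, 1).

(-2, -6, 1)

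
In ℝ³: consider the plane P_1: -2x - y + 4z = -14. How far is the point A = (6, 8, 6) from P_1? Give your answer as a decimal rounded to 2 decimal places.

n·A − d = (-2)·(6) + (-1)·(8) + (4)·(6) − (-14) = 18; |n| = √21.
Distance = |18| / √21 = 18/√21 ≈ 3.93.

3.93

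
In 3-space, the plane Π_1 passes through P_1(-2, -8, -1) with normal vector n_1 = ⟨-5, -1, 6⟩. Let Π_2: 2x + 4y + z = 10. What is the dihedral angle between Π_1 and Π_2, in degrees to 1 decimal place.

Π_1: n_1·r = n_1·P_1 gives -5x - y + 6z = 12.
cos θ = |n₁·n₂| / (|n₁||n₂|) = |-8| / (√62 · √21).
θ = arccos(0.22171) ≈ 77.2°.

77.2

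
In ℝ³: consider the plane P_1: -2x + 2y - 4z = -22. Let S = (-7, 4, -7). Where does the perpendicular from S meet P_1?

(-1, -2, 5)

Foot = S − λn with λ = (n·S − d)/|n|² = (50 − (-22))/24 = 3.
Foot = (-7, 4, -7) − 3·(-2, 2, -4) = (-1, -2, 5).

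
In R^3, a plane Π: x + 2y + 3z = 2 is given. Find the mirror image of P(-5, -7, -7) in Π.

(1, 5, 11)

λ = (n·P − d)/|n|² = (-40 − 2)/14 = -3.
Reflection = P − 2λn = (-5, -7, -7) − (-6)·(1, 2, 3) = (1, 5, 11).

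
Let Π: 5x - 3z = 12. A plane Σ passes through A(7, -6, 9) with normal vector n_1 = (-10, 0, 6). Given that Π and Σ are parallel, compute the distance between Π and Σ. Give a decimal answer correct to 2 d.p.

0.69

Σ: n_1·r = n_1·A gives -10x + 6z = -16.
Rescale Σ by 1/(-2): 5x - 3z = 8. Then distance = |12 − 8| / √34 ≈ 0.69.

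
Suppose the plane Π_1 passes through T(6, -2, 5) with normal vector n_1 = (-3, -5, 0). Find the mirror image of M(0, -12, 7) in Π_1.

Π_1: n_1·r = n_1·T gives -3x - 5y = -8.
λ = (n·M − d)/|n|² = (60 − (-8))/34 = 2.
Reflection = M − 2λn = (0, -12, 7) − 4·(-3, -5, 0) = (12, 8, 7).

(12, 8, 7)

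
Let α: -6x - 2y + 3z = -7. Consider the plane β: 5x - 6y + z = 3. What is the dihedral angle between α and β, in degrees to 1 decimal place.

cos θ = |n₁·n₂| / (|n₁||n₂|) = |-15| / (√49 · √62).
θ = arccos(0.27214) ≈ 74.2°.

74.2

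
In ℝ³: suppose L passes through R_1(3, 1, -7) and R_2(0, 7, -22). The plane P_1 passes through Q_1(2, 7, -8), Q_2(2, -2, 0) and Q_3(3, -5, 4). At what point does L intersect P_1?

A direction vector for L is R_2 − R_1 = (-3, 6, -15).
Q_1Q_2 = (0, -9, 8), Q_1Q_3 = (1, -12, 12); a normal to P_1 is Q_1Q_2 × Q_1Q_3 = (-12, 8, 9).
Using Q_1: P_1 has equation -12x + 8y + 9z = -40.
Substitute r = (3, 1, -7) + t(-3, 6, -15) into the plane: -91 + (-51)t = -40, so t = -1.
Intersection: (3, 1, -7) + (-1)·(-3, 6, -15) = (6, -5, 8).

(6, -5, 8)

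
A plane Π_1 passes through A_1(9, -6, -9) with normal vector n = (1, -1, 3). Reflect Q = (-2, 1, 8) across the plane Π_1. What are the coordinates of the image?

(-8, 7, -10)

Π_1: n·r = n·A_1 gives x - y + 3z = -12.
λ = (n·Q − d)/|n|² = (21 − (-12))/11 = 3.
Reflection = Q − 2λn = (-2, 1, 8) − 6·(1, -1, 3) = (-8, 7, -10).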